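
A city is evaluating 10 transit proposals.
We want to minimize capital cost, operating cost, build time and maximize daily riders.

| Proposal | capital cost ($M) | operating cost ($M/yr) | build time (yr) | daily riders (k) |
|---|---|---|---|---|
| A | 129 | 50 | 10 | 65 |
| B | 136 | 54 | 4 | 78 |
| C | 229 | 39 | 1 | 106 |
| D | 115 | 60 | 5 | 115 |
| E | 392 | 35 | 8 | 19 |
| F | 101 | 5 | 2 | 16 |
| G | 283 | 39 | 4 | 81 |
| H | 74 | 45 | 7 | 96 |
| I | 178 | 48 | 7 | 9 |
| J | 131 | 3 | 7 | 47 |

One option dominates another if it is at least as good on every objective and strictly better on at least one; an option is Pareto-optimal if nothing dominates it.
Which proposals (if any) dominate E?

J

J: capital cost 131≤392, operating cost 3≤35, build time 7≤8, daily riders 47≥19 — dominates E.
Others (A, B, C, D, F, G, H, I) are each worse than E on at least one objective.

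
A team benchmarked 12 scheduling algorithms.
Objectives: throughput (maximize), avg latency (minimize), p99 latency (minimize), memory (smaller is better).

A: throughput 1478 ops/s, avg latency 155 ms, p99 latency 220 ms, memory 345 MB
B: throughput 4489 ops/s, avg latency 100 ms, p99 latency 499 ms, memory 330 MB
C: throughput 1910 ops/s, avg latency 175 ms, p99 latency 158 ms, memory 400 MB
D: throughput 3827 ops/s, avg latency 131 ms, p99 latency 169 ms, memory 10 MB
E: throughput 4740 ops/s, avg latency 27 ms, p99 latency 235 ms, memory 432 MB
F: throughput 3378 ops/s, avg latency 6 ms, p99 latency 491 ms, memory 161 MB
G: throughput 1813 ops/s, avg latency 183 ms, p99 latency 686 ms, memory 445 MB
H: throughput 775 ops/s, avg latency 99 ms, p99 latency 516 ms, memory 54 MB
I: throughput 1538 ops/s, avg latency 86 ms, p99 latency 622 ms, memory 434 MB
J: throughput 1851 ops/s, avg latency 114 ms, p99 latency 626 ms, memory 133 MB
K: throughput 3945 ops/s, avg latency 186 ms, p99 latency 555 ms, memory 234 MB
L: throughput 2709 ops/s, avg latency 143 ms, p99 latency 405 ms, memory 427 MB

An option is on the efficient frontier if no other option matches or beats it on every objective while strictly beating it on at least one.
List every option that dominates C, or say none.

A: worse on throughput (1478 vs 1910).
B: worse on p99 latency (499 vs 158).
D: worse on p99 latency (169 vs 158).
E: worse on p99 latency (235 vs 158).
F: worse on p99 latency (491 vs 158).
G: worse on throughput (1813 vs 1910).
H: worse on throughput (775 vs 1910).
I: worse on throughput (1538 vs 1910).
J: worse on throughput (1851 vs 1910).
K: worse on avg latency (186 vs 175).
L: worse on p99 latency (405 vs 158).
No option dominates C.

none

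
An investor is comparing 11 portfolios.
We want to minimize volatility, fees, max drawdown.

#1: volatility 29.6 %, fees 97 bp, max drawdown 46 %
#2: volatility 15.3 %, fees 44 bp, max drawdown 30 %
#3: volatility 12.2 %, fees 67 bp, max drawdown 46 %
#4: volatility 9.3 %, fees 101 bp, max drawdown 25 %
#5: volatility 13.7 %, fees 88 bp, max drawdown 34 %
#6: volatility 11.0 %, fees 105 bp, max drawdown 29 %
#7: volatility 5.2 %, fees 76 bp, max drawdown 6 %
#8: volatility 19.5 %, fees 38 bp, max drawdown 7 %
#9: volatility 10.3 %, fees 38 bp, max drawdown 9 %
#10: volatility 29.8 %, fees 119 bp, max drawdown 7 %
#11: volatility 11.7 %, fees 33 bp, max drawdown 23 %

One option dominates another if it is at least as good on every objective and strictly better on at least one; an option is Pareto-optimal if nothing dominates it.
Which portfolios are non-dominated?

#1: dominated by #2 (volatility 15.3≤29.6, fees 44≤97, max drawdown 30≤46).
#2: dominated by #9 (volatility 10.3≤15.3, fees 38≤44, max drawdown 9≤30).
#3: dominated by #9 (volatility 10.3≤12.2, fees 38≤67, max drawdown 9≤46).
#4: dominated by #7 (volatility 5.2≤9.3, fees 76≤101, max drawdown 6≤25).
#5: dominated by #7 (volatility 5.2≤13.7, fees 76≤88, max drawdown 6≤34).
#6: dominated by #4 (volatility 9.3≤11.0, fees 101≤105, max drawdown 25≤29).
#7: not dominated (best volatility).
#8: not dominated.
#9: not dominated.
#10: dominated by #7 (volatility 5.2≤29.8, fees 76≤119, max drawdown 6≤7).
#11: not dominated (best fees).

#7, #8, #9, #11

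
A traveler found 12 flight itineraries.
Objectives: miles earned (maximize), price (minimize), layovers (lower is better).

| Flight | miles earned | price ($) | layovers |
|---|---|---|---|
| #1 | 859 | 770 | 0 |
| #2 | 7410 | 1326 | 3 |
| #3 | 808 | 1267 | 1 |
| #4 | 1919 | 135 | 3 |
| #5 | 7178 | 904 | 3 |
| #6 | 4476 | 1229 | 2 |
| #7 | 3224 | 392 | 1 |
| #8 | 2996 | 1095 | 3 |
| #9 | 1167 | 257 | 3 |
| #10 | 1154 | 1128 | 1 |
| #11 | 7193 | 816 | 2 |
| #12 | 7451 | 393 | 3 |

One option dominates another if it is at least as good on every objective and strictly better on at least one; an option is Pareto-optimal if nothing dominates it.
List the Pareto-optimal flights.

#1: not dominated (best layovers).
#2: dominated by #12 (miles earned 7451≥7410, price 393≤1326, layovers 3≤3).
#3: dominated by #1 (miles earned 859≥808, price 770≤1267, layovers 0≤1).
#4: not dominated (best price).
#5: dominated by #11 (miles earned 7193≥7178, price 816≤904, layovers 2≤3).
#6: dominated by #11 (miles earned 7193≥4476, price 816≤1229, layovers 2≤2).
#7: not dominated.
#8: dominated by #5 (miles earned 7178≥2996, price 904≤1095, layovers 3≤3).
#9: dominated by #4 (miles earned 1919≥1167, price 135≤257, layovers 3≤3).
#10: dominated by #7 (miles earned 3224≥1154, price 392≤1128, layovers 1≤1).
#11: not dominated.
#12: not dominated (best miles earned).

#1, #4, #7, #11, #12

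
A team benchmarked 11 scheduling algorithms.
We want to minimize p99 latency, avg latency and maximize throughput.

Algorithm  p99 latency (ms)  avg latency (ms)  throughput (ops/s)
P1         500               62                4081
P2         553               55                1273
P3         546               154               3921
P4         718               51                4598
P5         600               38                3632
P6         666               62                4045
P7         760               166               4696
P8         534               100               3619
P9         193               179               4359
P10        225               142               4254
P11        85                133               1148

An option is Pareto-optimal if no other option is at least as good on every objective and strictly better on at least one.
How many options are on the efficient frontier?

8

P1: not dominated.
P2: not dominated.
P3: dominated by P1 (p99 latency 500≤546, avg latency 62≤154, throughput 4081≥3921).
P4: not dominated.
P5: not dominated (best avg latency).
P6: dominated by P1 (p99 latency 500≤666, avg latency 62≤62, throughput 4081≥4045).
P7: not dominated (best throughput).
P8: dominated by P1 (p99 latency 500≤534, avg latency 62≤100, throughput 4081≥3619).
P9: not dominated.
P10: not dominated.
P11: not dominated (best p99 latency).
Pareto-optimal: P1, P2, P4, P5, P7, P9, P10, P11 → 8.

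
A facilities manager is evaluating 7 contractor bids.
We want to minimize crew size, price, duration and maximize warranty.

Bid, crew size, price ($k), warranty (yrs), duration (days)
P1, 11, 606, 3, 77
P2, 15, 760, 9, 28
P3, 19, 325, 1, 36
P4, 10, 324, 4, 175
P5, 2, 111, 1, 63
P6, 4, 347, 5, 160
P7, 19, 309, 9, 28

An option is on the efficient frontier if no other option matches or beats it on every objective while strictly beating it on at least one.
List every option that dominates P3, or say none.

P7: crew size 19≤19, price 309≤325, warranty 9≥1, duration 28≤36 — dominates P3.
Others (P1, P2, P4, P5, P6) are each worse than P3 on at least one objective.

P7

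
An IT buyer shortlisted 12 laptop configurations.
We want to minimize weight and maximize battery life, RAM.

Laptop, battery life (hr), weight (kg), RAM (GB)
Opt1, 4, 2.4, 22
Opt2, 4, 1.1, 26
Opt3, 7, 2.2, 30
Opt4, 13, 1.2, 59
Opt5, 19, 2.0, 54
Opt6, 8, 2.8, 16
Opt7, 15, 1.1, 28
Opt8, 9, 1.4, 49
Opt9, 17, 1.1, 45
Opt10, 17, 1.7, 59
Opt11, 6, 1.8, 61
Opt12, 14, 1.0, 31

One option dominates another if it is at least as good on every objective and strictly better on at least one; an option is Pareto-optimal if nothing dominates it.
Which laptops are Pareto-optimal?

Opt4, Opt5, Opt9, Opt10, Opt11, Opt12

Opt1: dominated by Opt2 (battery life 4≥4, weight 1.1≤2.4, RAM 26≥22).
Opt2: dominated by Opt7 (battery life 15≥4, weight 1.1≤1.1, RAM 28≥26).
Opt3: dominated by Opt4 (battery life 13≥7, weight 1.2≤2.2, RAM 59≥30).
Opt4: not dominated.
Opt5: not dominated (best battery life).
Opt6: dominated by Opt4 (battery life 13≥8, weight 1.2≤2.8, RAM 59≥16).
Opt7: dominated by Opt9 (battery life 17≥15, weight 1.1≤1.1, RAM 45≥28).
Opt8: dominated by Opt4 (battery life 13≥9, weight 1.2≤1.4, RAM 59≥49).
Opt9: not dominated.
Opt10: not dominated.
Opt11: not dominated (best RAM).
Opt12: not dominated (best weight).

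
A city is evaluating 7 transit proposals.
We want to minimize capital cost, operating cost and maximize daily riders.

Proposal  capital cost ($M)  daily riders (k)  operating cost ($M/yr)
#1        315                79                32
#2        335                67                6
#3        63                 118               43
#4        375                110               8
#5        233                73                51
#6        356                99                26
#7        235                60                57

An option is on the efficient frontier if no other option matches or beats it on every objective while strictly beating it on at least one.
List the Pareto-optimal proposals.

#1, #2, #3, #4, #6

#1: not dominated.
#2: not dominated (best operating cost).
#3: not dominated (best capital cost).
#4: not dominated.
#5: dominated by #3 (capital cost 63≤233, daily riders 118≥73, operating cost 43≤51).
#6: not dominated.
#7: dominated by #3 (capital cost 63≤235, daily riders 118≥60, operating cost 43≤57).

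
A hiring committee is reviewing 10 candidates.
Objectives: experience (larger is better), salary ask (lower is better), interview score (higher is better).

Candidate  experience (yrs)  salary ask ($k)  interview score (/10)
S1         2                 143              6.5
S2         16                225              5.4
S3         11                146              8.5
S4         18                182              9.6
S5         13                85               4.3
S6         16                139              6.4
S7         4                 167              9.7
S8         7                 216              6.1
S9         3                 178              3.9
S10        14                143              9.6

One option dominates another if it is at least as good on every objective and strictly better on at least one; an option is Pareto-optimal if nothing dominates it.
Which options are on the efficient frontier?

S4, S5, S6, S7, S10

S1: dominated by S10 (experience 14≥2, salary ask 143≤143, interview score 9.6≥6.5).
S2: dominated by S4 (experience 18≥16, salary ask 182≤225, interview score 9.6≥5.4).
S3: dominated by S10 (experience 14≥11, salary ask 143≤146, interview score 9.6≥8.5).
S4: not dominated (best experience).
S5: not dominated (best salary ask).
S6: not dominated.
S7: not dominated (best interview score).
S8: dominated by S3 (experience 11≥7, salary ask 146≤216, interview score 8.5≥6.1).
S9: dominated by S3 (experience 11≥3, salary ask 146≤178, interview score 8.5≥3.9).
S10: not dominated.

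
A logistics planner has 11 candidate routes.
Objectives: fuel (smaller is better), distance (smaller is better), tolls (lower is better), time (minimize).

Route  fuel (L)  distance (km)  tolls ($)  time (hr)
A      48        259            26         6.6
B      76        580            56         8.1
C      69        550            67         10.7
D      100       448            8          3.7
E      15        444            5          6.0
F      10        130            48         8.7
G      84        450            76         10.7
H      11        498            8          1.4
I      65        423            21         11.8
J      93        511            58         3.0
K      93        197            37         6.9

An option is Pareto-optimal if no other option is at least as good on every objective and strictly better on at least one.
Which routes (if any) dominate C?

A: fuel 48≤69, distance 259≤550, tolls 26≤67, time 6.6≤10.7 — dominates C.
E: fuel 15≤69, distance 444≤550, tolls 5≤67, time 6.0≤10.7 — dominates C.
F: fuel 10≤69, distance 130≤550, tolls 48≤67, time 8.7≤10.7 — dominates C.
H: fuel 11≤69, distance 498≤550, tolls 8≤67, time 1.4≤10.7 — dominates C.
Others (B, D, G, I, J, K) are each worse than C on at least one objective.

A, E, F, H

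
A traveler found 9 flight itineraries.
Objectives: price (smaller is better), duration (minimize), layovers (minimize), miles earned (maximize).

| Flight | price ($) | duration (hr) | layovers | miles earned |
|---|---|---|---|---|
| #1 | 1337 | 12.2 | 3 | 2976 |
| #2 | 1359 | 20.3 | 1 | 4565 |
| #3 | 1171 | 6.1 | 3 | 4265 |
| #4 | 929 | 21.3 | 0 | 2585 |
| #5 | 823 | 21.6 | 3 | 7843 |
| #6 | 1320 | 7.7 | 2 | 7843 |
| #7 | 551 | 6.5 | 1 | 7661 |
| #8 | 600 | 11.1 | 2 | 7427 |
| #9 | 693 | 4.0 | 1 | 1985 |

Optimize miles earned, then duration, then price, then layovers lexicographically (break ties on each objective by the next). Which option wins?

#6

First maximize miles earned: best is 7843, kept {#5, #6}.
Then minimize duration: best is 7.7, kept {#6}.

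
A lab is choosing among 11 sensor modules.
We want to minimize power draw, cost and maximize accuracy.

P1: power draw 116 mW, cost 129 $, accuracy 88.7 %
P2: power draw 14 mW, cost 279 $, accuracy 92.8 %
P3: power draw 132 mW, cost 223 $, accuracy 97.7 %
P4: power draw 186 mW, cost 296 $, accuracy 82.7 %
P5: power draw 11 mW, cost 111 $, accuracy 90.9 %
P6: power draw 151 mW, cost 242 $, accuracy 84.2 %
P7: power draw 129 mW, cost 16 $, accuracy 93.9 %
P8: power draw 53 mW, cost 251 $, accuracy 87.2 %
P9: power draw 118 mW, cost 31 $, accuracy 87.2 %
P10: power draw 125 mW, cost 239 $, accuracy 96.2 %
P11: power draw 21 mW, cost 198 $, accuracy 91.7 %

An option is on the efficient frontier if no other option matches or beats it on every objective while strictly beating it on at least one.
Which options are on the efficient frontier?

P2, P3, P5, P7, P9, P10, P11

P1: dominated by P5 (power draw 11≤116, cost 111≤129, accuracy 90.9≥88.7).
P2: not dominated.
P3: not dominated (best accuracy).
P4: dominated by P1 (power draw 116≤186, cost 129≤296, accuracy 88.7≥82.7).
P5: not dominated (best power draw).
P6: dominated by P1 (power draw 116≤151, cost 129≤242, accuracy 88.7≥84.2).
P7: not dominated (best cost).
P8: dominated by P5 (power draw 11≤53, cost 111≤251, accuracy 90.9≥87.2).
P9: not dominated.
P10: not dominated.
P11: not dominated.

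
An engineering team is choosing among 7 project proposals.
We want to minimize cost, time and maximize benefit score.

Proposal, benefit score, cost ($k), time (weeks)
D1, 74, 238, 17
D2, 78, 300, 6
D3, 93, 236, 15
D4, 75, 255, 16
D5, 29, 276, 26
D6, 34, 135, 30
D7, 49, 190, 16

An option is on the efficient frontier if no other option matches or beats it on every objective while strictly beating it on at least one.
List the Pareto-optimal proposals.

D2, D3, D6, D7

D1: dominated by D3 (benefit score 93≥74, cost 236≤238, time 15≤17).
D2: not dominated (best time).
D3: not dominated (best benefit score).
D4: dominated by D3 (benefit score 93≥75, cost 236≤255, time 15≤16).
D5: dominated by D1 (benefit score 74≥29, cost 238≤276, time 17≤26).
D6: not dominated (best cost).
D7: not dominated.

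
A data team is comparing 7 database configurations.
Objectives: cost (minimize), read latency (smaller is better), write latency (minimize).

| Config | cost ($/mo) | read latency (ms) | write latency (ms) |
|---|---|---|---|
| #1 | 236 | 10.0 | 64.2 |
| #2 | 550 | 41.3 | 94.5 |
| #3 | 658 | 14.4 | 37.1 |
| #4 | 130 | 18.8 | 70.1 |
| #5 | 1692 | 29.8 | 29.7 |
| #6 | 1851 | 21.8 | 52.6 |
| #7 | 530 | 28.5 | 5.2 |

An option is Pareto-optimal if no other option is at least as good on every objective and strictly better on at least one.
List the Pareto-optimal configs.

#1, #3, #4, #7

#1: not dominated (best read latency).
#2: dominated by #1 (cost 236≤550, read latency 10.0≤41.3, write latency 64.2≤94.5).
#3: not dominated.
#4: not dominated (best cost).
#5: dominated by #7 (cost 530≤1692, read latency 28.5≤29.8, write latency 5.2≤29.7).
#6: dominated by #3 (cost 658≤1851, read latency 14.4≤21.8, write latency 37.1≤52.6).
#7: not dominated (best write latency).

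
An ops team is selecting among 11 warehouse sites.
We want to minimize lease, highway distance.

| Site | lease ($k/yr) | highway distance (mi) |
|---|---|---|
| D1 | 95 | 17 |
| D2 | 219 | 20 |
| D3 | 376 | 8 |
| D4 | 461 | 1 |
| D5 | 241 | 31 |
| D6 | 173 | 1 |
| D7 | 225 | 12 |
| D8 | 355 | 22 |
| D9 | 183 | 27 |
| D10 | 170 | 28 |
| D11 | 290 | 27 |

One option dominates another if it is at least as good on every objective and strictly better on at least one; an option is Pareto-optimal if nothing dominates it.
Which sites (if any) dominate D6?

none

D1: worse on highway distance (17 vs 1).
D2: worse on lease (219 vs 173).
D3: worse on lease (376 vs 173).
D4: worse on lease (461 vs 173).
D5: worse on lease (241 vs 173).
D7: worse on lease (225 vs 173).
D8: worse on lease (355 vs 173).
D9: worse on lease (183 vs 173).
D10: worse on highway distance (28 vs 1).
D11: worse on lease (290 vs 173).
No option dominates D6.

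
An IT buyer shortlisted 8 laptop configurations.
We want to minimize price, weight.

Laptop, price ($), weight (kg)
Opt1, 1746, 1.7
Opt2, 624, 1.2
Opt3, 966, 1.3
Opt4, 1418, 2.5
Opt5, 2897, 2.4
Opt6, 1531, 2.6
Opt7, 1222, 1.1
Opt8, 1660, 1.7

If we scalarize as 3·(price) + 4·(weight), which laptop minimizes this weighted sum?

Opt1: 3·1746 + 4·1.7 = 5244.8
Opt2: 3·624 + 4·1.2 = 1876.8
Opt3: 3·966 + 4·1.3 = 2903.2
Opt4: 3·1418 + 4·2.5 = 4264.0
Opt5: 3·2897 + 4·2.4 = 8700.6
Opt6: 3·1531 + 4·2.6 = 4603.4
Opt7: 3·1222 + 4·1.1 = 3670.4
Opt8: 3·1660 + 4·1.7 = 4986.8
Lowest: Opt2 at 1876.8.

Opt2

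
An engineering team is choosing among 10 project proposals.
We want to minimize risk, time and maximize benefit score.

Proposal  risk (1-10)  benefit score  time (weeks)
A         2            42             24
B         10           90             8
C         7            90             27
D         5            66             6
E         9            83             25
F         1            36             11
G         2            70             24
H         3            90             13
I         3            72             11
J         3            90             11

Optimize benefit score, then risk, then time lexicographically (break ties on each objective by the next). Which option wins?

J

First maximize benefit score: best is 90, kept {B, C, H, J}.
Then minimize risk: best is 3, kept {H, J}.
Then minimize time: best is 11, kept {J}.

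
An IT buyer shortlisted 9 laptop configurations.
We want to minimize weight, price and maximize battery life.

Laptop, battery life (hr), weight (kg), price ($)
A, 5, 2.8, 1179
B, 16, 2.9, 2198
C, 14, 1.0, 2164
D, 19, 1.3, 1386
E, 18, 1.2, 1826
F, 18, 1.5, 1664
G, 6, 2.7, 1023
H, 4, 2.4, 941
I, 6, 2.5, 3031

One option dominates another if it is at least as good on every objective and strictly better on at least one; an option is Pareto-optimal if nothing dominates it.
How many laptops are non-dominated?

A: dominated by G (battery life 6≥5, weight 2.7≤2.8, price 1023≤1179).
B: dominated by D (battery life 19≥16, weight 1.3≤2.9, price 1386≤2198).
C: not dominated (best weight).
D: not dominated (best battery life).
E: not dominated.
F: dominated by D (battery life 19≥18, weight 1.3≤1.5, price 1386≤1664).
G: not dominated.
H: not dominated (best price).
I: dominated by C (battery life 14≥6, weight 1.0≤2.5, price 2164≤3031).
Pareto-optimal: C, D, E, G, H → 5.

5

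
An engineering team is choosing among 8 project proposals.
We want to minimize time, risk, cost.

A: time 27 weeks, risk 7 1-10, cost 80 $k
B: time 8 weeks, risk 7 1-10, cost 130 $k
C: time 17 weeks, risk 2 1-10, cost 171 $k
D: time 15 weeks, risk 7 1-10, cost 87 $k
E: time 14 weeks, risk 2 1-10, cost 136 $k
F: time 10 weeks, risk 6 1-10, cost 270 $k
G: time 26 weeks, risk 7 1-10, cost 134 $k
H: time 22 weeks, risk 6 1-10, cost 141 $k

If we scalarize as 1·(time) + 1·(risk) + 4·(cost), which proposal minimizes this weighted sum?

A: 1·27 + 1·7 + 4·80 = 354
B: 1·8 + 1·7 + 4·130 = 535
C: 1·17 + 1·2 + 4·171 = 703
D: 1·15 + 1·7 + 4·87 = 370
E: 1·14 + 1·2 + 4·136 = 560
F: 1·10 + 1·6 + 4·270 = 1096
G: 1·26 + 1·7 + 4·134 = 569
H: 1·22 + 1·6 + 4·141 = 592
Lowest: A at 354.

A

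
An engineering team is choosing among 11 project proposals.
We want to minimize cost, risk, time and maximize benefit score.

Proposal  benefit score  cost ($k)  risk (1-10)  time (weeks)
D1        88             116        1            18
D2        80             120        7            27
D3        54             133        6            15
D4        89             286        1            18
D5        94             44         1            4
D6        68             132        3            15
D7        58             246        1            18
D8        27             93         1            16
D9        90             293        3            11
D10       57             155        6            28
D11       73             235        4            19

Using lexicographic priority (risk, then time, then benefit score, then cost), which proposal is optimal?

First minimize risk: best is 1, kept {D1, D4, D5, D7, D8}.
Then minimize time: best is 4, kept {D5}.

D5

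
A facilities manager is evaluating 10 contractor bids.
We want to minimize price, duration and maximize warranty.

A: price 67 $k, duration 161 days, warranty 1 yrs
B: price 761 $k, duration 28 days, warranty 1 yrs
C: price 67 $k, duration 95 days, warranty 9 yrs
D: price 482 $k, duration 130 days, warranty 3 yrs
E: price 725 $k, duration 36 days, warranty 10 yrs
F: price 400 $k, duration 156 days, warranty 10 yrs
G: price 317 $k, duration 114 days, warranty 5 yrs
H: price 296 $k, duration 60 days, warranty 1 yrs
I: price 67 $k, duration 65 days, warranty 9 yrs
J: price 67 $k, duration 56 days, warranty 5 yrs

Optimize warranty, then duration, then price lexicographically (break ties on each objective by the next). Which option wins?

First maximize warranty: best is 10, kept {E, F}.
Then minimize duration: best is 36, kept {E}.

E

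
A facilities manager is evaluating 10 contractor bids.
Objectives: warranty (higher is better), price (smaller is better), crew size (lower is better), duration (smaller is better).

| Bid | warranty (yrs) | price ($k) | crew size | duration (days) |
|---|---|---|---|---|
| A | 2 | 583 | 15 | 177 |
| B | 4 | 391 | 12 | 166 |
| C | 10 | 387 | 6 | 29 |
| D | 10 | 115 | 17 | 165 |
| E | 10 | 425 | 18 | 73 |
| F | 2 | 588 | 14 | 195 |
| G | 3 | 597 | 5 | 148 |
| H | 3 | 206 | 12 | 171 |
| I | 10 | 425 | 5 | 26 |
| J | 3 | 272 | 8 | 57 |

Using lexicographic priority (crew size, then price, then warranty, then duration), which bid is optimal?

I

First minimize crew size: best is 5, kept {G, I}.
Then minimize price: best is 425, kept {I}.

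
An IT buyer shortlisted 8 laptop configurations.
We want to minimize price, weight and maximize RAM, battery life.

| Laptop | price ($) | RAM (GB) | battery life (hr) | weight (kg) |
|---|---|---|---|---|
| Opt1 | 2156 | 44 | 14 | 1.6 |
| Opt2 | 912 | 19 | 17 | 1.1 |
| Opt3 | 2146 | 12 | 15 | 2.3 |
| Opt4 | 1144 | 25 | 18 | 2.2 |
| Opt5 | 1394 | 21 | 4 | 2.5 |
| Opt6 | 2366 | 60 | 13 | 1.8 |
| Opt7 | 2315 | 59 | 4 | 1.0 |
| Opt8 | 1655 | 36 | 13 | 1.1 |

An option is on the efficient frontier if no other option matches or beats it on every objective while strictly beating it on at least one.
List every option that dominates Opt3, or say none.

Opt2: price 912≤2146, RAM 19≥12, battery life 17≥15, weight 1.1≤2.3 — dominates Opt3.
Opt4: price 1144≤2146, RAM 25≥12, battery life 18≥15, weight 2.2≤2.3 — dominates Opt3.
Others (Opt1, Opt5, Opt6, Opt7, Opt8) are each worse than Opt3 on at least one objective.

Opt2, Opt4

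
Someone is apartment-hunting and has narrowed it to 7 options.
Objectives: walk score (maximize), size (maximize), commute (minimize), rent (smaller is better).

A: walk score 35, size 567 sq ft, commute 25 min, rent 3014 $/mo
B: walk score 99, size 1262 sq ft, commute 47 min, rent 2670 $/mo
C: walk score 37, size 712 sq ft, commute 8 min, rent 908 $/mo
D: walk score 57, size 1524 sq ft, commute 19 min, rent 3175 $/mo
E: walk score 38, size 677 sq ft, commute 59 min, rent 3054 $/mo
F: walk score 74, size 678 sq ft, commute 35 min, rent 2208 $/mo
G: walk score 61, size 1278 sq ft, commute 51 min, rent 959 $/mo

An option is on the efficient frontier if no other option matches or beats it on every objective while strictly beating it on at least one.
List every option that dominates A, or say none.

C

C: walk score 37≥35, size 712≥567, commute 8≤25, rent 908≤3014 — dominates A.
Others (B, D, E, F, G) are each worse than A on at least one objective.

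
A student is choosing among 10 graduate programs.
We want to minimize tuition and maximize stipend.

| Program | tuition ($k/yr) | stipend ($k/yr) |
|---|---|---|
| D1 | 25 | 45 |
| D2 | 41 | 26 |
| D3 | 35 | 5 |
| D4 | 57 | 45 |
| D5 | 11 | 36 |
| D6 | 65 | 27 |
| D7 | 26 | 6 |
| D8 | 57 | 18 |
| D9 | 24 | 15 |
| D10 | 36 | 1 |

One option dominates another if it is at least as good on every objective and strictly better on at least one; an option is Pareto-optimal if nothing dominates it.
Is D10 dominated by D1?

Yes

D1 vs D10: tuition 25≤36, stipend 45≥1 — D1 is at least as good on every objective with at least one strict improvement.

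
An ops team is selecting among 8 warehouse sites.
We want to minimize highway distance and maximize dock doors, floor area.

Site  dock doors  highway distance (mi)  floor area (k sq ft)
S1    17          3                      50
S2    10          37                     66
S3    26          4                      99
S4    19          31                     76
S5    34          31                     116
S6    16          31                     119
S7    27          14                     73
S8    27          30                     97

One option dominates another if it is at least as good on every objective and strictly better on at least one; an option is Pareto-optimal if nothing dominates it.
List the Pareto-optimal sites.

S1: not dominated (best highway distance).
S2: dominated by S3 (dock doors 26≥10, highway distance 4≤37, floor area 99≥66).
S3: not dominated.
S4: dominated by S3 (dock doors 26≥19, highway distance 4≤31, floor area 99≥76).
S5: not dominated (best dock doors).
S6: not dominated (best floor area).
S7: not dominated.
S8: not dominated.

S1, S3, S5, S6, S7, S8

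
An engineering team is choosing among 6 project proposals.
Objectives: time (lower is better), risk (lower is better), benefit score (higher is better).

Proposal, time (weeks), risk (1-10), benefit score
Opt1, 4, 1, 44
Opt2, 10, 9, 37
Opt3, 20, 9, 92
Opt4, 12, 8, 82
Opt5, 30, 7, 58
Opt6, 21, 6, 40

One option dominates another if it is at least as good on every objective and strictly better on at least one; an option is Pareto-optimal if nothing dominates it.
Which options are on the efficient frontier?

Opt1, Opt3, Opt4, Opt5

Opt1: not dominated (best time).
Opt2: dominated by Opt1 (time 4≤10, risk 1≤9, benefit score 44≥37).
Opt3: not dominated (best benefit score).
Opt4: not dominated.
Opt5: not dominated.
Opt6: dominated by Opt1 (time 4≤21, risk 1≤6, benefit score 44≥40).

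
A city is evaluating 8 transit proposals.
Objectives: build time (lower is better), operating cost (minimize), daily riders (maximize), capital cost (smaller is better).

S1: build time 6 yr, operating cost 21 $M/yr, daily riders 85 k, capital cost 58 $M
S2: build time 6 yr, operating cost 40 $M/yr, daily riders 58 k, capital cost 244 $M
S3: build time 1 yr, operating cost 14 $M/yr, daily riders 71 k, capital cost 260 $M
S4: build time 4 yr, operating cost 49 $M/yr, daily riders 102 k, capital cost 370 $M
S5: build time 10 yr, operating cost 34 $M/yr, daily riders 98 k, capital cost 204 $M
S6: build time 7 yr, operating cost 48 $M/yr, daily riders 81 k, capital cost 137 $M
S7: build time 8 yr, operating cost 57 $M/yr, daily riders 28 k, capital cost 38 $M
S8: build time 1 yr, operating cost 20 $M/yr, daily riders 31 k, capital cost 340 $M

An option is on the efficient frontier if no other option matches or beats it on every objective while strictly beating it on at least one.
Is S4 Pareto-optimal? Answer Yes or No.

Yes

S1: worse on build time (6 vs 4).
S2: worse on build time (6 vs 4).
S3: worse on daily riders (71 vs 102).
S5: worse on build time (10 vs 4).
S6: worse on build time (7 vs 4).
S7: worse on build time (8 vs 4).
S8: worse on daily riders (31 vs 102).
No option is at least as good as S4 on every objective and strictly better on one.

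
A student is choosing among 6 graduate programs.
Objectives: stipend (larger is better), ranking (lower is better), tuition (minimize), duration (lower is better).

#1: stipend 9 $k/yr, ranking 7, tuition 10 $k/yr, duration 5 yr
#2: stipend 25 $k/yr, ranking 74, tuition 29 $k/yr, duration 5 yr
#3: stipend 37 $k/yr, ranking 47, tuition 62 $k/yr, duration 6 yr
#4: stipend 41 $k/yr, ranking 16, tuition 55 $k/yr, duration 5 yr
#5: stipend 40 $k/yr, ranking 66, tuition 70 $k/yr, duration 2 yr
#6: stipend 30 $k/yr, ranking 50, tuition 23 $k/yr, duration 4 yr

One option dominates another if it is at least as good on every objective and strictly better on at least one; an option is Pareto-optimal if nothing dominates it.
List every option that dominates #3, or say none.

#4: stipend 41≥37, ranking 16≤47, tuition 55≤62, duration 5≤6 — dominates #3.
Others (#1, #2, #5, #6) are each worse than #3 on at least one objective.

#4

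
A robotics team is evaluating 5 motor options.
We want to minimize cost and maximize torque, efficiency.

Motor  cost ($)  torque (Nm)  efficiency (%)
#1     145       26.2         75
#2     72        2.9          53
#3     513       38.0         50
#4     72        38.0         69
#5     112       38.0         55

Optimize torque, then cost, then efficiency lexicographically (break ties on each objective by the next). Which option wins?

#4

First maximize torque: best is 38.0, kept {#3, #4, #5}.
Then minimize cost: best is 72, kept {#4}.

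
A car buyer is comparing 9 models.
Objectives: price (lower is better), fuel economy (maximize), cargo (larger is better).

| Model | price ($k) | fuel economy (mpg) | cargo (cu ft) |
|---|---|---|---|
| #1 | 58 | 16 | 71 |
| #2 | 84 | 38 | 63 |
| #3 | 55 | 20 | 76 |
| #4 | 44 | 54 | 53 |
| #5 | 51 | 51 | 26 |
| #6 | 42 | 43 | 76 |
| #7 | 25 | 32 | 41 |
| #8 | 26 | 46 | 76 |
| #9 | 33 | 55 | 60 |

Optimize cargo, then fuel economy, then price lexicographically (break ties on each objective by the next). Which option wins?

#8

First maximize cargo: best is 76, kept {#3, #6, #8}.
Then maximize fuel economy: best is 46, kept {#8}.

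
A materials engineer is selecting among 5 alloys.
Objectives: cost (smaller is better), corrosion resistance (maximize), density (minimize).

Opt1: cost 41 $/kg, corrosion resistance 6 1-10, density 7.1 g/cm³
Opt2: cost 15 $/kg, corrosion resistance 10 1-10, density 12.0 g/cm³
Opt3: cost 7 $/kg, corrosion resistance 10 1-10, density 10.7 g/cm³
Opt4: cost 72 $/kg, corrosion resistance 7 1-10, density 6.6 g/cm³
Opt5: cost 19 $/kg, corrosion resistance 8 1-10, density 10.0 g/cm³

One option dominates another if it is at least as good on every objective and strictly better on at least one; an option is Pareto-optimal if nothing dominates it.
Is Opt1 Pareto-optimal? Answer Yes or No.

Yes

Opt2: worse on density (12.0 vs 7.1).
Opt3: worse on density (10.7 vs 7.1).
Opt4: worse on cost (72 vs 41).
Opt5: worse on density (10.0 vs 7.1).
No option is at least as good as Opt1 on every objective and strictly better on one.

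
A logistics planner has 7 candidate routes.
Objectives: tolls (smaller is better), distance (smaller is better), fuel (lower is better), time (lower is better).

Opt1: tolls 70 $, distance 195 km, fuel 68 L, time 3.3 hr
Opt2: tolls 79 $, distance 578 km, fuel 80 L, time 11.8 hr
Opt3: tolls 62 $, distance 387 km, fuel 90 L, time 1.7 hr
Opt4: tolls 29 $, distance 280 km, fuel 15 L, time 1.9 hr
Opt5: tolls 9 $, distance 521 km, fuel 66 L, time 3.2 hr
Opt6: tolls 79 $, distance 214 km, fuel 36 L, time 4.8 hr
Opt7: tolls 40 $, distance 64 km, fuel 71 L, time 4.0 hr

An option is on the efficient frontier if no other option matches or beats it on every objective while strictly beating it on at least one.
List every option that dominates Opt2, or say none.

Opt1: tolls 70≤79, distance 195≤578, fuel 68≤80, time 3.3≤11.8 — dominates Opt2.
Opt4: tolls 29≤79, distance 280≤578, fuel 15≤80, time 1.9≤11.8 — dominates Opt2.
Opt5: tolls 9≤79, distance 521≤578, fuel 66≤80, time 3.2≤11.8 — dominates Opt2.
Opt6: tolls 79≤79, distance 214≤578, fuel 36≤80, time 4.8≤11.8 — dominates Opt2.
Opt7: tolls 40≤79, distance 64≤578, fuel 71≤80, time 4.0≤11.8 — dominates Opt2.
Others (Opt3) are each worse than Opt2 on at least one objective.

Opt1, Opt4, Opt5, Opt6, Opt7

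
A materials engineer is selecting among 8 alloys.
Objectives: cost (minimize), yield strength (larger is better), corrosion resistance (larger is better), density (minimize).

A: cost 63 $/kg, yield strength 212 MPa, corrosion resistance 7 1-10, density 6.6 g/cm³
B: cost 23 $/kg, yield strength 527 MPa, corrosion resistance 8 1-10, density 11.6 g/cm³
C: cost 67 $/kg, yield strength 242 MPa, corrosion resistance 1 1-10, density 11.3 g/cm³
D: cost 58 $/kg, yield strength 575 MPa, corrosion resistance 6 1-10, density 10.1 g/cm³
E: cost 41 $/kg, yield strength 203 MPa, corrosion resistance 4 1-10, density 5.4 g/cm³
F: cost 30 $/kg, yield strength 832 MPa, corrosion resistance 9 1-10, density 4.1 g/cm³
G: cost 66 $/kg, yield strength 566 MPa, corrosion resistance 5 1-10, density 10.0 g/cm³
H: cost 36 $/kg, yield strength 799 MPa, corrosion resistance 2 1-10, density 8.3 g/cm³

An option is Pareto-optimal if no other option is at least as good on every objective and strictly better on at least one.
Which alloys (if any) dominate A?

F

F: cost 30≤63, yield strength 832≥212, corrosion resistance 9≥7, density 4.1≤6.6 — dominates A.
Others (B, C, D, E, G, H) are each worse than A on at least one objective.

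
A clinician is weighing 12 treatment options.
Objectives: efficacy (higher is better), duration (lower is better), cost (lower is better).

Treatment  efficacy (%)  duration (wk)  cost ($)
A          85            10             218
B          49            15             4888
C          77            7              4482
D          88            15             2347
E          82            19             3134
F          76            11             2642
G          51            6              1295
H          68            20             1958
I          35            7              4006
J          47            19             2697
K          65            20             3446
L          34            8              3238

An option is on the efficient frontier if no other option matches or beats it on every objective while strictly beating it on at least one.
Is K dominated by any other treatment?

A vs K: efficacy 85≥65, duration 10≤20, cost 218≤3446 — A is at least as good on every objective and strictly better on at least one, so A dominates K.

Yes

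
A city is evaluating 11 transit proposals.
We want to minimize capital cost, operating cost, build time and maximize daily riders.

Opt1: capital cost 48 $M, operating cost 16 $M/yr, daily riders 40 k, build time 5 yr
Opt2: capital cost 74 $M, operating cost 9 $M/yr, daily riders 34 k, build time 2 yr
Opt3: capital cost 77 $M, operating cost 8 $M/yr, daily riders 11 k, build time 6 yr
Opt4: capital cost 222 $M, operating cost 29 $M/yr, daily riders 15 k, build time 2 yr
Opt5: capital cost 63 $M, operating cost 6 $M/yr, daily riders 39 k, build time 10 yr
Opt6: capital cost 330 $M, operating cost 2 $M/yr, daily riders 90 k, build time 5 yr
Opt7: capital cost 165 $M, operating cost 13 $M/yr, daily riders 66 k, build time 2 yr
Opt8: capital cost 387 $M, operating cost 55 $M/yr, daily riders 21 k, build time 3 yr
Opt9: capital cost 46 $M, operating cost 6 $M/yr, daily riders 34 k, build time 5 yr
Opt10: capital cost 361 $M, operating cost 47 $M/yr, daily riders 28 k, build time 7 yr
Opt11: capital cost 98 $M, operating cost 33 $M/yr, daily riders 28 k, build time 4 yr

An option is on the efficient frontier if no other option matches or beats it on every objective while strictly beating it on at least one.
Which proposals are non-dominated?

Opt1, Opt2, Opt5, Opt6, Opt7, Opt9

Opt1: not dominated.
Opt2: not dominated.
Opt3: dominated by Opt9 (capital cost 46≤77, operating cost 6≤8, daily riders 34≥11, build time 5≤6).
Opt4: dominated by Opt2 (capital cost 74≤222, operating cost 9≤29, daily riders 34≥15, build time 2≤2).
Opt5: not dominated.
Opt6: not dominated (best operating cost).
Opt7: not dominated.
Opt8: dominated by Opt2 (capital cost 74≤387, operating cost 9≤55, daily riders 34≥21, build time 2≤3).
Opt9: not dominated (best capital cost).
Opt10: dominated by Opt1 (capital cost 48≤361, operating cost 16≤47, daily riders 40≥28, build time 5≤7).
Opt11: dominated by Opt2 (capital cost 74≤98, operating cost 9≤33, daily riders 34≥28, build time 2≤4).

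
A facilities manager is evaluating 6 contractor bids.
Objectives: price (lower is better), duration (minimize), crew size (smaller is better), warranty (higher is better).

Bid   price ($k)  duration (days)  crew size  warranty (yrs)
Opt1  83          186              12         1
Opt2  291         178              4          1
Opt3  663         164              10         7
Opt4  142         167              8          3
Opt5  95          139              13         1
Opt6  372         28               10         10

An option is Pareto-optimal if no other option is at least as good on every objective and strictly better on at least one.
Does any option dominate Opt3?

Opt6 vs Opt3: price 372≤663, duration 28≤164, crew size 10≤10, warranty 10≥7 — Opt6 is at least as good on every objective and strictly better on at least one, so Opt6 dominates Opt3.

Yes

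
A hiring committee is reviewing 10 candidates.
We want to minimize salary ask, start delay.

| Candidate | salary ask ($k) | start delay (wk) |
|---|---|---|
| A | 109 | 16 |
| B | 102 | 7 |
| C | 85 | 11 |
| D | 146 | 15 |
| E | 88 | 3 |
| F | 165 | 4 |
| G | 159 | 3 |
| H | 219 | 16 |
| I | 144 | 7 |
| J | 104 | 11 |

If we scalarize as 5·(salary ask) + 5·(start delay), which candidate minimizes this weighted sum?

A: 5·109 + 5·16 = 625
B: 5·102 + 5·7 = 545
C: 5·85 + 5·11 = 480
D: 5·146 + 5·15 = 805
E: 5·88 + 5·3 = 455
F: 5·165 + 5·4 = 845
G: 5·159 + 5·3 = 810
H: 5·219 + 5·16 = 1175
I: 5·144 + 5·7 = 755
J: 5·104 + 5·11 = 575
Lowest: E at 455.

E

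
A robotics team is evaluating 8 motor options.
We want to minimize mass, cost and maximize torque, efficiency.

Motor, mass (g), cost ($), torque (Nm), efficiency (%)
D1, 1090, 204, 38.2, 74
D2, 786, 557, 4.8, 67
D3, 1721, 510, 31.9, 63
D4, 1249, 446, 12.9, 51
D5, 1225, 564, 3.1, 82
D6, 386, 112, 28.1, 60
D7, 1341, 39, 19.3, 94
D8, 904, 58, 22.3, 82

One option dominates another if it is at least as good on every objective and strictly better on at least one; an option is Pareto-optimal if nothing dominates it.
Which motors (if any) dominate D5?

D8: mass 904≤1225, cost 58≤564, torque 22.3≥3.1, efficiency 82≥82 — dominates D5.
Others (D1, D2, D3, D4, D6, D7) are each worse than D5 on at least one objective.

D8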